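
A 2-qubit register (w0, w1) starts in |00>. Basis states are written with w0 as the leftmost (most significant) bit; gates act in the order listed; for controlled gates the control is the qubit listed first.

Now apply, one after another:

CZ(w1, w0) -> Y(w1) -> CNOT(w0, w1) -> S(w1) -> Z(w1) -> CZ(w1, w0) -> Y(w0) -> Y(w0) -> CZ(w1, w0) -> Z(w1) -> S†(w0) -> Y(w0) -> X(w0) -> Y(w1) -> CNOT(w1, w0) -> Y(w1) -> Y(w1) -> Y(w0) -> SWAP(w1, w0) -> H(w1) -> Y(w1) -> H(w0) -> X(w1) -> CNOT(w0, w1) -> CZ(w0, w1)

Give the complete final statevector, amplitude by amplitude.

The final amplitudes are 1/2 on |00>, 1/2 on |01>, 1/2 on |10>, -1/2 on |11>. Key observation: gates 5-10 undo each other exactly, leaving only the rest of the circuit to track.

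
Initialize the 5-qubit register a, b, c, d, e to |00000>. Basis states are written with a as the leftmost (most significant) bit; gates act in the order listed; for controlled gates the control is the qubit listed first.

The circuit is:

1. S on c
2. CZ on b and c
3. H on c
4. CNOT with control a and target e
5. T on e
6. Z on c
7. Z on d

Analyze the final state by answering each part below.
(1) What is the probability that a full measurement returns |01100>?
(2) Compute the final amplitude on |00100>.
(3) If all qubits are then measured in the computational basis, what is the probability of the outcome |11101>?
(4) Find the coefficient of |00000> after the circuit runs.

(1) Outcome |01100> occurs with probability 0.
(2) |00100> carries amplitude -sqrt(2)/2 in the final state.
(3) The probability of measuring |11101> is 0.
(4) The amplitude on |00000> is sqrt(2)/2.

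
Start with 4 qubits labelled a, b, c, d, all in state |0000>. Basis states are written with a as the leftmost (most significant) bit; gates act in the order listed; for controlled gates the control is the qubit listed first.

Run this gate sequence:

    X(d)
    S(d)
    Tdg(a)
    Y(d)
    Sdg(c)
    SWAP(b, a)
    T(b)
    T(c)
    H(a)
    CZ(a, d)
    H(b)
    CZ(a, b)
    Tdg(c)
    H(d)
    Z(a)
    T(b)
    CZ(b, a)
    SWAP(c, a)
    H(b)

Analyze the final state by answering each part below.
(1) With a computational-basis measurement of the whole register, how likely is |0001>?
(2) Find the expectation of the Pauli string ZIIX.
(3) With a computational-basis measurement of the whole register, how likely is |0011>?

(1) The probability of measuring |0001> is sqrt(2)/16 + 1/8.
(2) In the final state, ZIIX has expectation 1.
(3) Outcome |0011> occurs with probability sqrt(2)/16 + 1/8.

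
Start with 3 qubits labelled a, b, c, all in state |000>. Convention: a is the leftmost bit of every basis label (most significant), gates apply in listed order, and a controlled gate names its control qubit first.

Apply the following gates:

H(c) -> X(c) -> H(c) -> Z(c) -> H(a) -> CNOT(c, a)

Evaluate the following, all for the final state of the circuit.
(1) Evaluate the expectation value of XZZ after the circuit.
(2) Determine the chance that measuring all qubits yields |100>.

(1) The observable XZZ averages to 1. Key observation: the block from step 1 through step 4 cancels to the identity and can be dropped.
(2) Outcome |100> occurs with probability 1/2.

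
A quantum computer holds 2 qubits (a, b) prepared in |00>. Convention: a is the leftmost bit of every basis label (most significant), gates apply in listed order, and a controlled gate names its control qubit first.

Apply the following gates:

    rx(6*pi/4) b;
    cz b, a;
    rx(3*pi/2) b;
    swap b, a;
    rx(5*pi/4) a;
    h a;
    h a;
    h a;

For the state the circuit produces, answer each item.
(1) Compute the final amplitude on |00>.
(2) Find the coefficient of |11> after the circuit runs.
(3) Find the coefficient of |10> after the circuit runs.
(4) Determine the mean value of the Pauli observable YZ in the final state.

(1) The final state's coefficient on |00> equals sqrt(2)*sqrt(sqrt(2) + 2)/4 - sqrt(2)*I*sqrt(2 - sqrt(2))/4.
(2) The amplitude on |11> is 0.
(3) |10> carries amplitude sqrt(2)*sqrt(sqrt(2) + 2)/4 + sqrt(2)*I*sqrt(2 - sqrt(2))/4 in the final state.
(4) The observable YZ averages to sqrt(2)/2.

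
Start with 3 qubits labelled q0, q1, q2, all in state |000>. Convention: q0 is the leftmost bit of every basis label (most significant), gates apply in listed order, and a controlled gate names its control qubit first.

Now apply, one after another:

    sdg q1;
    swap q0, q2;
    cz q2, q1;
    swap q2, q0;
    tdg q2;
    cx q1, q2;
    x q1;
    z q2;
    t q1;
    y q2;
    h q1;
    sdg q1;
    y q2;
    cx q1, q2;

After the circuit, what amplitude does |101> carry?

The final state's coefficient on |101> equals 0.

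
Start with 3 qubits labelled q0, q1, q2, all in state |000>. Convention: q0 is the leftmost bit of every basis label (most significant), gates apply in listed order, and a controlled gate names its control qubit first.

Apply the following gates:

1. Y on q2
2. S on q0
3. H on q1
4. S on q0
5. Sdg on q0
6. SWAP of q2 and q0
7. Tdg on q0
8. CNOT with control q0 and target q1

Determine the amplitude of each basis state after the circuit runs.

The resulting statevector has amplitude sqrt(2)*exp(I*pi/4)/2 on |100>, sqrt(2)*exp(I*pi/4)/2 on |110>, and 0 on every other basis state. Key observation: steps 4-5 multiply out to the identity, so the circuit reduces to the remaining gates.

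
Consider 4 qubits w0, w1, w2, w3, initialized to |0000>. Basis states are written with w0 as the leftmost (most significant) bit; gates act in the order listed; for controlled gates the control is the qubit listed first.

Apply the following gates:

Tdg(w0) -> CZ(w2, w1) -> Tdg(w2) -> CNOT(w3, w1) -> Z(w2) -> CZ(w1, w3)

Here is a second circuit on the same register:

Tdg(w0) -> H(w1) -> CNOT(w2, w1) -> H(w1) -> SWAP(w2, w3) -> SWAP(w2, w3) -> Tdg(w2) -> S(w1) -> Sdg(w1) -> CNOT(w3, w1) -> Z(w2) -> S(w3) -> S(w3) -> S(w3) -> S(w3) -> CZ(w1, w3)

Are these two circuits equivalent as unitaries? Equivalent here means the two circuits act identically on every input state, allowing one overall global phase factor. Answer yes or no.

Yes — the two circuits implement the same unitary up to a global phase.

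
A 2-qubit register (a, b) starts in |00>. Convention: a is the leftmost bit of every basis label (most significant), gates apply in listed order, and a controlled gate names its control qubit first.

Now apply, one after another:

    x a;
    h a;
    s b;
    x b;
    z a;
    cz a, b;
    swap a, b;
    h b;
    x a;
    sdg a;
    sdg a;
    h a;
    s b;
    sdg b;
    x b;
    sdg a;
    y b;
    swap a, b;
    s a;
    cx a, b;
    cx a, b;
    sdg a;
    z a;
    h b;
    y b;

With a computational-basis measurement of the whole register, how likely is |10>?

A full measurement returns |10> with probability 1/2.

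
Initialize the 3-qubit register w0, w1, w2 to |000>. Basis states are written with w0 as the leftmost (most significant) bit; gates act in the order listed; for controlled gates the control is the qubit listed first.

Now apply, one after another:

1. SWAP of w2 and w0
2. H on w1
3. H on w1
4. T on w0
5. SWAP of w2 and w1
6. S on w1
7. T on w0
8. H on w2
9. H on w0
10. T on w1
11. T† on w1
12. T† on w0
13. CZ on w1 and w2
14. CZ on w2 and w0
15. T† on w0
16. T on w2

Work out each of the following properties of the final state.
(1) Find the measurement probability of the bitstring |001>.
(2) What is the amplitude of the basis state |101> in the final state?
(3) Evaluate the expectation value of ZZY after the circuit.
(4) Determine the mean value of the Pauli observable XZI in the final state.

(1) Outcome |001> occurs with probability 1/4. Key observation: gates 2-3 undo each other exactly, leaving only the rest of the circuit to track.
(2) The amplitude on |101> is exp(3*I*pi/4)/2.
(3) The observable ZZY averages to sqrt(2)/2.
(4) The expectation value of XZI is 0.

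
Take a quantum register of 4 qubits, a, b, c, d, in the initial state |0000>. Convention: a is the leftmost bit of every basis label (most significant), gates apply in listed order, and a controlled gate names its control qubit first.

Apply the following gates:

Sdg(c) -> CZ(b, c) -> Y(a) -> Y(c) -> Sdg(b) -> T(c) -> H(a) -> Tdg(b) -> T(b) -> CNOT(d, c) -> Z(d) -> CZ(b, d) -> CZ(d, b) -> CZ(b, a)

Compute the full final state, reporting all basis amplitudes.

After the circuit, the state carries amplitude -sqrt(2)*exp(I*pi/4)/2 on |0010>, sqrt(2)*exp(I*pi/4)/2 on |1010>, and 0 on every other basis state.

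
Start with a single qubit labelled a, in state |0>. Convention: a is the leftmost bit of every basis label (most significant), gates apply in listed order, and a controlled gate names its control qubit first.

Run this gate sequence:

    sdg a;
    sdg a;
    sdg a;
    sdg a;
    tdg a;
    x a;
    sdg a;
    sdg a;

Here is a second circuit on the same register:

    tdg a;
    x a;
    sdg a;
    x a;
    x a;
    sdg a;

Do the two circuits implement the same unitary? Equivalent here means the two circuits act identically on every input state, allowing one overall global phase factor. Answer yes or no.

Yes: on every input state the two circuits agree up to one overall phase factor.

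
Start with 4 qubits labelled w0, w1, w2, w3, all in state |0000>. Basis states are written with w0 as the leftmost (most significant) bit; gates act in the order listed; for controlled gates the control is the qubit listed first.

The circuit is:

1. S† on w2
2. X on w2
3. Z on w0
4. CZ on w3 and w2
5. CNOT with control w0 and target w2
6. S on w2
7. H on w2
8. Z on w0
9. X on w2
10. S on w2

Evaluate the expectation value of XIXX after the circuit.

The expectation value of XIXX is 0.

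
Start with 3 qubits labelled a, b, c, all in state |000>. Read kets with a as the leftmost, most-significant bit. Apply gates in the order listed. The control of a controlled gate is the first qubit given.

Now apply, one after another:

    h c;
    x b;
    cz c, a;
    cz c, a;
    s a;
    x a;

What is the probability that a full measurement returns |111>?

The probability of measuring |111> is 1/2.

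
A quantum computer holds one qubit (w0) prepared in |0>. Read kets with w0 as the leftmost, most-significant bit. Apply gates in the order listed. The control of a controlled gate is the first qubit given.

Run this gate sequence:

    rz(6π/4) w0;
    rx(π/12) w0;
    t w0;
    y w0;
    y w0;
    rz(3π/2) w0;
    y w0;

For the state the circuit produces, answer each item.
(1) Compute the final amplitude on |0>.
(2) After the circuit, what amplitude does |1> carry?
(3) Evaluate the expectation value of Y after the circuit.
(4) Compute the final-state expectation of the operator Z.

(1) |0> carries amplitude (-sqrt(sqrt(2) + 2)/4 + sqrt(6 - 3*sqrt(2))/4)*exp(I*pi/4) in the final state.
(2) |1> carries amplitude -sqrt(3*sqrt(2) + 6)/4 - sqrt(2 - sqrt(2))/4 in the final state.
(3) The observable Y averages to 1/4 - sqrt(3)/4.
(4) The expectation value of Z is -sqrt(6)/4 - sqrt(2)/4.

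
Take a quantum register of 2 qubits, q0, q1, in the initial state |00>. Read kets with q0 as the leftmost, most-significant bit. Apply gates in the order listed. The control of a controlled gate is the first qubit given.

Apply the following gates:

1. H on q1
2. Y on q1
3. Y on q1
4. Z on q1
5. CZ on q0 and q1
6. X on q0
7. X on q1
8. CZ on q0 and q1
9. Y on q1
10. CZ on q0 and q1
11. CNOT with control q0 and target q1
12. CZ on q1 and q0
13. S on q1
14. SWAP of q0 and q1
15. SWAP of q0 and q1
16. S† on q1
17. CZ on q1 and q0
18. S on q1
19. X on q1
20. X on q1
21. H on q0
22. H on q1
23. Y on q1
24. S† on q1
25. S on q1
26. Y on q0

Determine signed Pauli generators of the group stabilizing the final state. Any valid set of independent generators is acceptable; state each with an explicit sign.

The final state is stabilized by the group generated by +XI, -IY; other independent generating sets are equally valid. Key observation: steps 12-17 multiply out to the identity, so the circuit reduces to the remaining gates.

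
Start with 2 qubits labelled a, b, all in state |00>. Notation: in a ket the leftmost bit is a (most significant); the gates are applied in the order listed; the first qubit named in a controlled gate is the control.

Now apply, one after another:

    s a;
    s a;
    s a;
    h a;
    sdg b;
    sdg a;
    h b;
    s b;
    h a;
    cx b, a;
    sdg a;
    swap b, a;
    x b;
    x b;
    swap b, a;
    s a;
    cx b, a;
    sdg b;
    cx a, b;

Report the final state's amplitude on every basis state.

The resulting statevector has amplitude sqrt(2)*(1 - I)/4 on |00>, sqrt(2)*(1 - I)/4 on |01>, sqrt(2)*(1 + I)/4 on |10>, sqrt(2)*(1 + I)/4 on |11>. Key observation: the block from step 10 through step 17 cancels to the identity and can be dropped.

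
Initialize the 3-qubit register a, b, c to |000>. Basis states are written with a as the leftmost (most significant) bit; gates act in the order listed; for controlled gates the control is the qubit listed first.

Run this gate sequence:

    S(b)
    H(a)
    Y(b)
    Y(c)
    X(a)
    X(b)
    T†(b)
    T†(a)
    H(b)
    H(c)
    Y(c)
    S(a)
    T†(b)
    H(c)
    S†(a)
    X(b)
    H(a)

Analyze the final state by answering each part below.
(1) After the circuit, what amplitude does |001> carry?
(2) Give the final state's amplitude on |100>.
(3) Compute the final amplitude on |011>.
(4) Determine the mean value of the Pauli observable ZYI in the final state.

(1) The amplitude on |001> is 0.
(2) The final state's coefficient on |100> equals sqrt(2)*(1 - exp(I*pi/4))/4.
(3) The amplitude on |011> is 0.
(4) The expectation value of ZYI is 1/2.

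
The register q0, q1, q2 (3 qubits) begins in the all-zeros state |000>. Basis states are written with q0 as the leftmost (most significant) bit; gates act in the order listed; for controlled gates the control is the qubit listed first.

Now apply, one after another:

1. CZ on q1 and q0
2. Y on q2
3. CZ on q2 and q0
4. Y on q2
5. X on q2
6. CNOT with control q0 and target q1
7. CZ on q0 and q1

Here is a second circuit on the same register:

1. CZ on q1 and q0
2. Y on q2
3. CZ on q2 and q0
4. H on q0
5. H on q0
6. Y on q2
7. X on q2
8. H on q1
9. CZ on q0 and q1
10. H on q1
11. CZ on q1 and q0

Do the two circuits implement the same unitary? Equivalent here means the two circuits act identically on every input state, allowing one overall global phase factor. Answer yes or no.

Yes — the two circuits implement the same unitary up to a global phase.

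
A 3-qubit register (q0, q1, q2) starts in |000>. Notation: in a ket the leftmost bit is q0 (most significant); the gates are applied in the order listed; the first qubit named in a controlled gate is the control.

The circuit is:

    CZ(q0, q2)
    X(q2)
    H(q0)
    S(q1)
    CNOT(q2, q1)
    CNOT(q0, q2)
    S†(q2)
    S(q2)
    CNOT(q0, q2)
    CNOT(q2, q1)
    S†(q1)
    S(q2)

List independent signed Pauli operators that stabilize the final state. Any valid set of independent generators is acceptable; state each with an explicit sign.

One valid set of independent stabilizer generators is +XII, +IZI, -IIZ (any independent generating set of the same group is equally correct). Key observation: gates 4-11 undo each other exactly, leaving only the rest of the circuit to track.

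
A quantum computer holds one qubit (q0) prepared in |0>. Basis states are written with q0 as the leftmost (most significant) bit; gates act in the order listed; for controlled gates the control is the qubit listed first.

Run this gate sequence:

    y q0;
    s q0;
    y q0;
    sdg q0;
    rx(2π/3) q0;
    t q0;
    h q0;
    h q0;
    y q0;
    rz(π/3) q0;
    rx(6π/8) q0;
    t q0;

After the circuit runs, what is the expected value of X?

The expectation value of X is -3*sqrt(2)/16 - sqrt(3)/8 - sqrt(6)/16 + 5/8.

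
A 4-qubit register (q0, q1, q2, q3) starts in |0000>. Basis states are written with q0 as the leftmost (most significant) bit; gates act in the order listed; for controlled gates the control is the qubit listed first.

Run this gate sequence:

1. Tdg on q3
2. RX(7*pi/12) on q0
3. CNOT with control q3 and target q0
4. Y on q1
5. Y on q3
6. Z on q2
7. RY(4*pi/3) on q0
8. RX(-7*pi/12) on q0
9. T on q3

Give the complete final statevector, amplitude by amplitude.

The final amplitudes are (4 - 3*sqrt(2)*I - sqrt(6)*I)*exp(I*pi/4)/8 on |0101>, (-sqrt(6) + 3*sqrt(2))*exp(I*pi/4)/8 on |1101>, and 0 on every other basis state.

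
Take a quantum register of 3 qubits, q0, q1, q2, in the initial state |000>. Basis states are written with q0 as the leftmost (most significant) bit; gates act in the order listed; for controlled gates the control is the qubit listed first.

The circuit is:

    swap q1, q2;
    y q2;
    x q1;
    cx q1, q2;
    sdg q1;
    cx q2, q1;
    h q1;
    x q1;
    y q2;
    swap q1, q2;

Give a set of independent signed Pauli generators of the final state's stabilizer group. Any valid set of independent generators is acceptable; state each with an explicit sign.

The stabilizer group can be generated by -IIX, +ZII, -IZI, among other valid generating sets.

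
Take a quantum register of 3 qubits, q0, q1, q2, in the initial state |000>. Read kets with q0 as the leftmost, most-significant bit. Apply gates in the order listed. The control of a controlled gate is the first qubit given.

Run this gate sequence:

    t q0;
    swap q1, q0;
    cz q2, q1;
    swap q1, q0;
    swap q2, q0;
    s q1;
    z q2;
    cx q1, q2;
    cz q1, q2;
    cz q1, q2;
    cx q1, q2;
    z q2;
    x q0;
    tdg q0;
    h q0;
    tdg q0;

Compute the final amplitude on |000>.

The amplitude on |000> is -sqrt(2)*exp(3*I*pi/4)/2. Key observation: the block from step 7 through step 12 cancels to the identity and can be dropped.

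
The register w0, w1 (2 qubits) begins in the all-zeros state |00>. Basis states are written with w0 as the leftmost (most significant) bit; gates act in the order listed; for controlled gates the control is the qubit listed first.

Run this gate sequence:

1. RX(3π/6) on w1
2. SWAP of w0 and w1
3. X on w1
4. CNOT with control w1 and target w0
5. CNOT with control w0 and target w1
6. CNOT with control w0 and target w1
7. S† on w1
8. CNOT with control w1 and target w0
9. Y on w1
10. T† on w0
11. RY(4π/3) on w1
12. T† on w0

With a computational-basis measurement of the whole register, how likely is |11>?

A full measurement returns |11> with probability 3/8.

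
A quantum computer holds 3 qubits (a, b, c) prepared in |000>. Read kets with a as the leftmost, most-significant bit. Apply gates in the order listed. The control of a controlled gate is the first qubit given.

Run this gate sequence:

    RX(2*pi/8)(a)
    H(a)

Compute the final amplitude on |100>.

The amplitude on |100> is sqrt(2)*sqrt(sqrt(2) + 2)/4 + sqrt(2)*I*sqrt(2 - sqrt(2))/4.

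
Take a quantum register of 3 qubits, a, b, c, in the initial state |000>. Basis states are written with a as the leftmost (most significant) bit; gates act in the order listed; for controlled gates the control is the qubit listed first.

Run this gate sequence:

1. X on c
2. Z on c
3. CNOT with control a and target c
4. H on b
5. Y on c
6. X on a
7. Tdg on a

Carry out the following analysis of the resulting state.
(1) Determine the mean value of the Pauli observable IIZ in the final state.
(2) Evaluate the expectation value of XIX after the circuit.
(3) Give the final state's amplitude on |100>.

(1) The expectation value of IIZ is 1.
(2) The observable XIX averages to 0.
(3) The final state's coefficient on |100> equals sqrt(2)*exp(I*pi/4)/2.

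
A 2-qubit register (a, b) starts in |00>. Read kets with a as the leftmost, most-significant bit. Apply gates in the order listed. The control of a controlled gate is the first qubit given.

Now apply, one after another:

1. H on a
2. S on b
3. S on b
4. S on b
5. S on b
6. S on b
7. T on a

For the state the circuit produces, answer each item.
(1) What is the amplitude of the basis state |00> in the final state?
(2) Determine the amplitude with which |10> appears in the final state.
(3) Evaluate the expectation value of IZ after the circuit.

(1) The amplitude on |00> is sqrt(2)/2. Key observation: steps 3-6 multiply out to the identity, so the circuit reduces to the remaining gates.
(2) The final state's coefficient on |10> equals sqrt(2)*exp(I*pi/4)/2.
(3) In the final state, IZ has expectation 1.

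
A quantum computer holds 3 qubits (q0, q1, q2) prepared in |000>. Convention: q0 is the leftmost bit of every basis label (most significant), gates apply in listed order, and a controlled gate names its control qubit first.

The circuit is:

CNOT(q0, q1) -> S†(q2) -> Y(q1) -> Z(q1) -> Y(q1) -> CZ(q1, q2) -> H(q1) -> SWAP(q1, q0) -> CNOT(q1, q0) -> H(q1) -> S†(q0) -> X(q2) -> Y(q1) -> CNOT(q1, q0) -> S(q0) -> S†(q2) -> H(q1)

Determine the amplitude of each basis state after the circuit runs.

The resulting statevector has amplitude 0 on |000>, sqrt(2)*(1 + I)/4 on |001>, 0 on |010>, sqrt(2)*(1 - I)/4 on |011>, 0 on |100>, sqrt(2)*(1 - I)/4 on |101>, 0 on |110>, sqrt(2)*(1 + I)/4 on |111>.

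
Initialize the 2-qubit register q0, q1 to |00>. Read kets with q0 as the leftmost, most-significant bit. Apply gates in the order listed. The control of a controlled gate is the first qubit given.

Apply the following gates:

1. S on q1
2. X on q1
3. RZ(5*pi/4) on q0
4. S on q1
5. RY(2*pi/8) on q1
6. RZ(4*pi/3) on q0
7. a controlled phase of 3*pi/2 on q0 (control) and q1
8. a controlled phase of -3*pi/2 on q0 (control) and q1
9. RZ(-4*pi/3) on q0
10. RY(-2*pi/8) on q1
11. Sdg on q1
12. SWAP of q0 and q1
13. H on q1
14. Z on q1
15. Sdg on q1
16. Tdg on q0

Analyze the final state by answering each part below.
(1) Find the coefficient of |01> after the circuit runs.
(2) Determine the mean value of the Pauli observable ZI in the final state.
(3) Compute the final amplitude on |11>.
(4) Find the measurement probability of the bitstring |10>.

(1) The final state's coefficient on |01> equals 0. Key observation: the block from step 4 through step 11 cancels to the identity and can be dropped.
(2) The observable ZI averages to -1.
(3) |11> carries amplitude -sqrt(2)*exp(5*I*pi/8)/2 in the final state.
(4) A full measurement returns |10> with probability 1/2.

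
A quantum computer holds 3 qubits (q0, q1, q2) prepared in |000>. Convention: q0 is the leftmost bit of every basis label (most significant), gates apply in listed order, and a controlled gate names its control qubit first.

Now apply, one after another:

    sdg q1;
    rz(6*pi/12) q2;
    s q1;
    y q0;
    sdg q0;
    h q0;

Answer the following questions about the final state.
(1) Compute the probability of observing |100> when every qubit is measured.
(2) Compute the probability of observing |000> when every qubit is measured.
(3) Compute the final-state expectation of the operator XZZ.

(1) The probability of measuring |100> is 1/2.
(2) The probability of measuring |000> is 1/2.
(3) The expectation value of XZZ is -1.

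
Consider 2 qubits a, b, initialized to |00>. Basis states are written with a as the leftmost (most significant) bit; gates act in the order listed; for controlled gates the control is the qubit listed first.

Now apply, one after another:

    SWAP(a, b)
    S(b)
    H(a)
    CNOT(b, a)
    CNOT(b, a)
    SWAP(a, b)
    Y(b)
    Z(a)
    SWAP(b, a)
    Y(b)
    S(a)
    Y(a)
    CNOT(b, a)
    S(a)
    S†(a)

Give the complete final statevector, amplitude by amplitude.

After the circuit, the state carries amplitude 0 on |00>, sqrt(2)*I/2 on |01>, 0 on |10>, -sqrt(2)/2 on |11>. Key observation: steps 14-15 multiply out to the identity, so the circuit reduces to the remaining gates.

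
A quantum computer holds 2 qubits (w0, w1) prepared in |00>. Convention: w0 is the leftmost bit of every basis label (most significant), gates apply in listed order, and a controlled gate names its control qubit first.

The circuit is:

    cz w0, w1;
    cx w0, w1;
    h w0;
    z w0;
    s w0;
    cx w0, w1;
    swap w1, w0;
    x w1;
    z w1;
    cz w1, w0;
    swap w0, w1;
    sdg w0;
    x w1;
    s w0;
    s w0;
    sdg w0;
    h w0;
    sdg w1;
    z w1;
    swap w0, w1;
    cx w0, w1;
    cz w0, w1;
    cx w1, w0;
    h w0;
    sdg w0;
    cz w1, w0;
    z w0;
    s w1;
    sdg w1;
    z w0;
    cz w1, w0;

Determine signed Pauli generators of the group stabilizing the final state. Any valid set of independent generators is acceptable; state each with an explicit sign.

One valid set of independent stabilizer generators is -IX, -ZI (any independent generating set of the same group is equally correct). Key observation: gates 26-31 undo each other exactly, leaving only the rest of the circuit to track.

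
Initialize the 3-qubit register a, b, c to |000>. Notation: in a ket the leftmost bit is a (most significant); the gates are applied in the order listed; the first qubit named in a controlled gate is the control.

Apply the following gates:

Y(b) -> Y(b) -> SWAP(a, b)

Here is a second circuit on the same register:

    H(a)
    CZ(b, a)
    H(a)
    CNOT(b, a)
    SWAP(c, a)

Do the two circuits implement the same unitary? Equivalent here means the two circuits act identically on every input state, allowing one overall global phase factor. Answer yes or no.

No: there is an input state on which the two circuits produce genuinely different outputs (not merely differing by a phase).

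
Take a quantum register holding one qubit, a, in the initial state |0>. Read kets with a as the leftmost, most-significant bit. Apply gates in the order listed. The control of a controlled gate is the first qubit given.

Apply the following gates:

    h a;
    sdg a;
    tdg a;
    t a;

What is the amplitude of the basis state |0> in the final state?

The amplitude on |0> is sqrt(2)/2.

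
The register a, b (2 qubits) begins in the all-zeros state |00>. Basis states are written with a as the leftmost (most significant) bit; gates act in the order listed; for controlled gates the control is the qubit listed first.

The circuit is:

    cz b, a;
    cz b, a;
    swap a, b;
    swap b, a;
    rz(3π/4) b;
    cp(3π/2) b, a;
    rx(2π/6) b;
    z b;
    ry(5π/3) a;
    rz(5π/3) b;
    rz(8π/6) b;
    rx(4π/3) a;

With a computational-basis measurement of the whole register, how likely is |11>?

The probability of measuring |11> is 5/32.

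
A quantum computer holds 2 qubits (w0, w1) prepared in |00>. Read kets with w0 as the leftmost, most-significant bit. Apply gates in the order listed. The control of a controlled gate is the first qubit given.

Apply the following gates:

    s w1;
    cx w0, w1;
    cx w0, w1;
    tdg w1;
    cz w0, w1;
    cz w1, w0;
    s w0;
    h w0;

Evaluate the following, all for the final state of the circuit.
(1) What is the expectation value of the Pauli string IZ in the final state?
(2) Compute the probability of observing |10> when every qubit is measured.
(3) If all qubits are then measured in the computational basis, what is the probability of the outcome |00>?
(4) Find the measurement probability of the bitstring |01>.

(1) The observable IZ averages to 1.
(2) A full measurement returns |10> with probability 1/2.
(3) Outcome |00> occurs with probability 1/2.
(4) A full measurement returns |01> with probability 0.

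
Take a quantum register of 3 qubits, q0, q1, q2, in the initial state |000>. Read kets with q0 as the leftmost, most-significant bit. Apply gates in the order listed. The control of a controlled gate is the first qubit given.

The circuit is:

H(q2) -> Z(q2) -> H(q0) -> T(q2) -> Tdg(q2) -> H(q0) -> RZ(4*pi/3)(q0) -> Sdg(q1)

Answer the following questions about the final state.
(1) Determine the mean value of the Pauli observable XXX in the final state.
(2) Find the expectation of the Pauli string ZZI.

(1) In the final state, XXX has expectation 0. Key observation: gates 3-6 undo each other exactly, leaving only the rest of the circuit to track.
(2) The expectation value of ZZI is 1.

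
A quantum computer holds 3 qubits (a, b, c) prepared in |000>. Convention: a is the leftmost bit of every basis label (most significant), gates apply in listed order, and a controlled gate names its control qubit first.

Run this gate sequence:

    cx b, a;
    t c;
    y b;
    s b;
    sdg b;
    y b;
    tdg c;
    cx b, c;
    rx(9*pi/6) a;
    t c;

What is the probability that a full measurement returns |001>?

The probability of measuring |001> is 0. Key observation: the block from step 2 through step 7 cancels to the identity and can be dropped.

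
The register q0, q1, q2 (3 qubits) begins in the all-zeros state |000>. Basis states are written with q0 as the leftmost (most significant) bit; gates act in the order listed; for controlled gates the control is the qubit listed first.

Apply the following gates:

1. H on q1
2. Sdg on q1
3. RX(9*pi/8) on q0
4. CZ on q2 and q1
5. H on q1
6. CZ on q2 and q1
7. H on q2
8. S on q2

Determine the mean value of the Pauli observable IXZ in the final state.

The observable IXZ averages to 0.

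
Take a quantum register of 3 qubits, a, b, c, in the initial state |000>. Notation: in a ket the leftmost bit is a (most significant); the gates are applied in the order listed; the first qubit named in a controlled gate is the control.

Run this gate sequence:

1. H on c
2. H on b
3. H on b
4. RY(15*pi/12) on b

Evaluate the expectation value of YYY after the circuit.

The expectation value of YYY is 0. Key observation: steps 2-3 multiply out to the identity, so the circuit reduces to the remaining gates.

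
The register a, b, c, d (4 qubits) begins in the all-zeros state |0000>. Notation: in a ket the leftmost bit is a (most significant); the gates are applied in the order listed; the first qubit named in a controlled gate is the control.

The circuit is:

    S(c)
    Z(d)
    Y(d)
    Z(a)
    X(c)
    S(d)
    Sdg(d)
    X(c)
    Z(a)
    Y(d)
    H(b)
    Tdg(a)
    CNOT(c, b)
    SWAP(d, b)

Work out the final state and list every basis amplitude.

The final amplitudes are sqrt(2)/2 on |0000>, sqrt(2)/2 on |0001>, and 0 on every other basis state. Key observation: the block from step 3 through step 10 cancels to the identity and can be dropped.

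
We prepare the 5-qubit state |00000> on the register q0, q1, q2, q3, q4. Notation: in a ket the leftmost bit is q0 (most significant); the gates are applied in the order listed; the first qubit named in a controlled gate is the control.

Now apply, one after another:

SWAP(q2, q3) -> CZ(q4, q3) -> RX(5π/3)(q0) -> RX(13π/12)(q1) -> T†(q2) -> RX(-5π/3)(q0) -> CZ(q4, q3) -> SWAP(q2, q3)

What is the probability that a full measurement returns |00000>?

Outcome |00000> occurs with probability -sqrt(6)/8 - sqrt(2)/8 + 1/2.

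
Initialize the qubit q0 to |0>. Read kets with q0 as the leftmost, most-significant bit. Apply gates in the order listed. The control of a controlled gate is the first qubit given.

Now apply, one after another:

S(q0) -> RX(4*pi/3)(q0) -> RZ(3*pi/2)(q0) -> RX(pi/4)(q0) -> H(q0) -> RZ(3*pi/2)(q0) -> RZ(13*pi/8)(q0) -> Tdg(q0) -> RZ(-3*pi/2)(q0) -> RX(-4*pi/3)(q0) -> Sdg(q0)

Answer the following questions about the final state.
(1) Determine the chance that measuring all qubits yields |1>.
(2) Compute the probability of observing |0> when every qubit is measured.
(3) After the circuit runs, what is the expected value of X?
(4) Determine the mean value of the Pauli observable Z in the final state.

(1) A full measurement returns |1> with probability -sqrt(6*sqrt(2) + 12)/32 - sqrt(12 - 6*sqrt(2))/32 + sqrt(3)/8 + 1/2.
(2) Outcome |0> occurs with probability -sqrt(3)/8 + sqrt(12 - 6*sqrt(2))/32 + sqrt(6*sqrt(2) + 12)/32 + 1/2.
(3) In the final state, X has expectation -3/4 - sqrt(2*sqrt(2) + 4)/16 - sqrt(4 - 2*sqrt(2))/16.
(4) In the final state, Z has expectation -sqrt(3)/4 + sqrt(12 - 6*sqrt(2))/16 + sqrt(6*sqrt(2) + 12)/16.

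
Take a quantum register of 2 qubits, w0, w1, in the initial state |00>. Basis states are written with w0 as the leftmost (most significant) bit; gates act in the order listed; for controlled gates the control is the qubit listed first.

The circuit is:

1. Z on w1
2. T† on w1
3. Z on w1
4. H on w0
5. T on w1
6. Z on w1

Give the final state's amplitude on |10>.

The amplitude on |10> is sqrt(2)/2.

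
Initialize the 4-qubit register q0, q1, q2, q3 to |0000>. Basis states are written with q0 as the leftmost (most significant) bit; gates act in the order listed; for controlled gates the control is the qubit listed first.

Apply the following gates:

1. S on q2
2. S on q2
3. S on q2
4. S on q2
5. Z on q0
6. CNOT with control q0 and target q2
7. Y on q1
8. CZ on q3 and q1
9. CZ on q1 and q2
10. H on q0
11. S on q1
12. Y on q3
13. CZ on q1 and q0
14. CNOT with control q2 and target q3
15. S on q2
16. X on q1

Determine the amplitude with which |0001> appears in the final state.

|0001> carries amplitude -sqrt(2)*I/2 in the final state.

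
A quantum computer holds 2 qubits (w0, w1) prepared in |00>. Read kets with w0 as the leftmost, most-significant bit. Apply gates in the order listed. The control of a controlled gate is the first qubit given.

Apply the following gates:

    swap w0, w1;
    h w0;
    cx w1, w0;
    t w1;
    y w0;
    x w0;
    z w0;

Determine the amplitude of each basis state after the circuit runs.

After the circuit, the state carries amplitude sqrt(2)*I/2 on |00>, 0 on |01>, sqrt(2)*I/2 on |10>, 0 on |11>.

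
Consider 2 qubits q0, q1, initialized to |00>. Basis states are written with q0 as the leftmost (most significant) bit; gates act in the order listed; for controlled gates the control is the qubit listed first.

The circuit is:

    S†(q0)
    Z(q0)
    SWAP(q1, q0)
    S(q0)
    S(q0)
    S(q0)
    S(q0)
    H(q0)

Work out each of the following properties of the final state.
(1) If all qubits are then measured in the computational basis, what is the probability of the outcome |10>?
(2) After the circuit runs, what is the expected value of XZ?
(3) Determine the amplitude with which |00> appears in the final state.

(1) A full measurement returns |10> with probability 1/2.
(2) In the final state, XZ has expectation 1.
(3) The amplitude on |00> is sqrt(2)/2.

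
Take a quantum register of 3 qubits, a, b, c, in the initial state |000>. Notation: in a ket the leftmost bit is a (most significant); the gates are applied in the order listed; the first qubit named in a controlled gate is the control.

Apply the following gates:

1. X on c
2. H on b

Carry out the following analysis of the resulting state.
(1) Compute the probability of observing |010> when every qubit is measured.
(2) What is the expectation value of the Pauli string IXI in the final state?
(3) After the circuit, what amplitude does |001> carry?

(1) The probability of measuring |010> is 0.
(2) In the final state, IXI has expectation 1.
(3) The final state's coefficient on |001> equals sqrt(2)/2.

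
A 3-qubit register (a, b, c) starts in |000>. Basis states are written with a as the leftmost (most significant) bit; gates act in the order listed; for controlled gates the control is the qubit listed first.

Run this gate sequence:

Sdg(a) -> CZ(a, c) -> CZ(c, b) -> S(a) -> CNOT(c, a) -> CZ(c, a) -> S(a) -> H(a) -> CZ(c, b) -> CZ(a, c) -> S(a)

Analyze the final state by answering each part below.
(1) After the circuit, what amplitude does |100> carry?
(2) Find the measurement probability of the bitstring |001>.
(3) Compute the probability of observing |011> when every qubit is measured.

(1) The amplitude on |100> is sqrt(2)*I/2.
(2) Outcome |001> occurs with probability 0.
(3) The probability of measuring |011> is 0.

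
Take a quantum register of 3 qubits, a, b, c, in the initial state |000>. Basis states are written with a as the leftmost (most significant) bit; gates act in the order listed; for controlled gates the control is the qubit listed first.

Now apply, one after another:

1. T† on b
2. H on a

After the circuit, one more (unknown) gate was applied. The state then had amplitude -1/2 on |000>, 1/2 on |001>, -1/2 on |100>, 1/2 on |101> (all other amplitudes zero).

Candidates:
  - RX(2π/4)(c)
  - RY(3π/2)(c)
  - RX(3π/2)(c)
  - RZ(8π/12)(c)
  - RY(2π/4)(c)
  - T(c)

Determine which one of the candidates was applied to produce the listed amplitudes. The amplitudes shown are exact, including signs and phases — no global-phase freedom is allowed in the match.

The unique candidate consistent with the amplitudes is RY(3π/2)(c).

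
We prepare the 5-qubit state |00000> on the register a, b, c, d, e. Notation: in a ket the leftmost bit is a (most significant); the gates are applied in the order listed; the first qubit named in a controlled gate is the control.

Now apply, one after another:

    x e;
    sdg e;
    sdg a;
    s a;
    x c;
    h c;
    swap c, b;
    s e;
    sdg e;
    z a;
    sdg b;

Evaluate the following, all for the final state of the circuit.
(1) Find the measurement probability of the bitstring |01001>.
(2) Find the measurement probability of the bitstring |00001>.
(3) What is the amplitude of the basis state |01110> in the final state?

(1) A full measurement returns |01001> with probability 1/2.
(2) A full measurement returns |00001> with probability 1/2.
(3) The amplitude on |01110> is 0.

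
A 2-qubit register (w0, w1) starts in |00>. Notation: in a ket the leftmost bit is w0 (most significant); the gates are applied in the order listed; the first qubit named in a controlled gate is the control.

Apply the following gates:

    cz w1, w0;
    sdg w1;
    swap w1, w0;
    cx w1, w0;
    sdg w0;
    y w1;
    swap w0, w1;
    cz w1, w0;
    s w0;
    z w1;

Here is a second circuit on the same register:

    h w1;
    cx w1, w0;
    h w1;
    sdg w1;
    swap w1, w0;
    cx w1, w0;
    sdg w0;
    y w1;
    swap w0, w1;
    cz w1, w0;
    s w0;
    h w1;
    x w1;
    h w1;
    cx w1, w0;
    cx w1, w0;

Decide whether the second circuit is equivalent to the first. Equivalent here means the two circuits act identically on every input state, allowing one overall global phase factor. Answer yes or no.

No: there is an input state on which the two circuits produce genuinely different outputs (not merely differing by a phase).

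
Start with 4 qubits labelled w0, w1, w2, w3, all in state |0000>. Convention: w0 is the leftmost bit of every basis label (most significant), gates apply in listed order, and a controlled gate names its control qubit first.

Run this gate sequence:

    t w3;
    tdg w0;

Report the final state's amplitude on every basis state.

The final amplitudes are 1 on |0000>, and 0 on every other basis state.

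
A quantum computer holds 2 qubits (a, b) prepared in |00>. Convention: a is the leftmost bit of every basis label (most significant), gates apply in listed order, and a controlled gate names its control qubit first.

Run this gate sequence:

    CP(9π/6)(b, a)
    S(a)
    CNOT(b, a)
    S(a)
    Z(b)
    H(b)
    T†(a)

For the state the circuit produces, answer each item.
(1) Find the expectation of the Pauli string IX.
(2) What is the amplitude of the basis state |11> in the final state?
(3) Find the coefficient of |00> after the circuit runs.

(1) In the final state, IX has expectation 1.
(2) The amplitude on |11> is 0.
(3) |00> carries amplitude sqrt(2)/2 in the final state.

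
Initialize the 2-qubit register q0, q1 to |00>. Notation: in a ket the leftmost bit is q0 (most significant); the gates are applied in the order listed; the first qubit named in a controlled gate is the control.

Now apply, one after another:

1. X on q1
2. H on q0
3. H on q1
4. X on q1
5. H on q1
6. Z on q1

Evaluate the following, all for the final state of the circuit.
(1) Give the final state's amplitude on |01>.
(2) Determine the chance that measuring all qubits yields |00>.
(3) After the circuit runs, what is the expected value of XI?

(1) The final state's coefficient on |01> equals sqrt(2)/2. Key observation: steps 3-6 multiply out to the identity, so the circuit reduces to the remaining gates.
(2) The probability of measuring |00> is 0.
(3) The observable XI averages to 1.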